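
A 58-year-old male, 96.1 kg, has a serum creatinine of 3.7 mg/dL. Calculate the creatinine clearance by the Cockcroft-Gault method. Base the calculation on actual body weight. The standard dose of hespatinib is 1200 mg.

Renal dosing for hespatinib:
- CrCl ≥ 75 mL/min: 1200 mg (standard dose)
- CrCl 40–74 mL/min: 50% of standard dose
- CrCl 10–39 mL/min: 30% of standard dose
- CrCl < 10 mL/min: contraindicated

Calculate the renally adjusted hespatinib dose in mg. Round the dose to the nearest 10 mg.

360 mg

CrCl = (140 − 58) × 96.1 / (72 × 3.7) = 7880.2 / 266.40 ≈ 29.6 mL/min
CrCl ≈ 30 mL/min → bracket 10–39 mL/min.
30% of 1200 mg = 360 mg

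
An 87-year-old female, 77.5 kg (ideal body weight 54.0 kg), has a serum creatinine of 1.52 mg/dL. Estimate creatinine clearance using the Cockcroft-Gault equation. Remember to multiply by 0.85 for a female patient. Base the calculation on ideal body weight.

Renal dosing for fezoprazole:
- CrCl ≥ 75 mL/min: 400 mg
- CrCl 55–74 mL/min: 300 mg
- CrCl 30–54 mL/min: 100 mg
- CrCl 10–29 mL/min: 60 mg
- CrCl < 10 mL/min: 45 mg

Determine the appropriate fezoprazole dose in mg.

60 mg

CrCl = (140 − 87) × 54 / (72 × 1.52) × 0.85 = 2862.0 / 109.44 × 0.85 ≈ 22.2 mL/min
CrCl ≈ 22 mL/min → bracket 10–29 mL/min.
Dose for this bracket: 60 mg.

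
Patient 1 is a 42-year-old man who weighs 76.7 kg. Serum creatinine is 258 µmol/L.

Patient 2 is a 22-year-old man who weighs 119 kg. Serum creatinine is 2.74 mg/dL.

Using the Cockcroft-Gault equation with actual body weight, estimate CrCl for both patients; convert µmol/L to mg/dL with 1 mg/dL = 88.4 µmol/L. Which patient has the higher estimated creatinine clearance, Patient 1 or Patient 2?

Patient 1: SCr = 258 / 88.4 = 2.919 mg/dL
Patient 1: CrCl = (140 − 42) × 76.7 / (72 × 2.919) = 7516.6 / 210.17 ≈ 35.8 mL/min
Patient 2: CrCl = (140 − 22) × 119 / (72 × 2.74) = 14042.0 / 197.28 ≈ 71.2 mL/min
35.8 vs 71.2 mL/min → Patient 2 is higher.

Patient 2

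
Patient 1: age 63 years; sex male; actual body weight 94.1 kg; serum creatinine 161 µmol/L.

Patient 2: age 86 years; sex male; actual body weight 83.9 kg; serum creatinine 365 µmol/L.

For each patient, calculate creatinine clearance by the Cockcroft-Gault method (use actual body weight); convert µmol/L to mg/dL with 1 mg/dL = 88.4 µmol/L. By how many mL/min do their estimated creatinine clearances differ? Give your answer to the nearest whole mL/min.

Patient 1: SCr = 161 / 88.4 = 1.821 mg/dL
Patient 1: CrCl = (140 − 63) × 94.1 / (72 × 1.821) = 7245.7 / 131.11 ≈ 55.3 mL/min
Patient 2: SCr = 365 / 88.4 = 4.129 mg/dL
Patient 2: CrCl = (140 − 86) × 83.9 / (72 × 4.129) = 4530.6 / 297.29 ≈ 15.2 mL/min
|55.3 − 15.2| = 40.1 mL/min

40 mL/min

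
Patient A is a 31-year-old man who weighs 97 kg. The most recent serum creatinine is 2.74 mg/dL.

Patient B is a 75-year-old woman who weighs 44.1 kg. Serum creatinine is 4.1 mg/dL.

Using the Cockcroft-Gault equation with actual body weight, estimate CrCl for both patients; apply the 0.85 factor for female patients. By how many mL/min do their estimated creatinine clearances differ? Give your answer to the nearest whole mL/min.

45 mL/min

Patient A: CrCl = (140 − 31) × 97 / (72 × 2.74) = 10573.0 / 197.28 ≈ 53.6 mL/min
Patient B: CrCl = (140 − 75) × 44.1 / (72 × 4.1) × 0.85 = 2866.5 / 295.20 × 0.85 ≈ 8.3 mL/min
|53.6 − 8.3| = 45.3 mL/min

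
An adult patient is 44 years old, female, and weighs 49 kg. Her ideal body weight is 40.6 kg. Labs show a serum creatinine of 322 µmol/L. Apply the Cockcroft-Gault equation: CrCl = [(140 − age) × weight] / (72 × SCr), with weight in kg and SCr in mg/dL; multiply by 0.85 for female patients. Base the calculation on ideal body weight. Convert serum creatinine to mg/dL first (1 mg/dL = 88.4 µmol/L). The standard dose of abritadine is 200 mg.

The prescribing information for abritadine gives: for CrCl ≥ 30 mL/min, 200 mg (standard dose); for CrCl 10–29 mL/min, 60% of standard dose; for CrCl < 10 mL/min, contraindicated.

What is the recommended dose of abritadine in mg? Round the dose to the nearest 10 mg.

SCr = 322 / 88.4 = 3.643 mg/dL
CrCl = (140 − 44) × 40.6 / (72 × 3.643) × 0.85 = 3897.6 / 262.30 × 0.85 ≈ 12.6 mL/min
CrCl ≈ 13 mL/min → bracket 10–29 mL/min.
60% of 200 mg = 120 mg

120 mg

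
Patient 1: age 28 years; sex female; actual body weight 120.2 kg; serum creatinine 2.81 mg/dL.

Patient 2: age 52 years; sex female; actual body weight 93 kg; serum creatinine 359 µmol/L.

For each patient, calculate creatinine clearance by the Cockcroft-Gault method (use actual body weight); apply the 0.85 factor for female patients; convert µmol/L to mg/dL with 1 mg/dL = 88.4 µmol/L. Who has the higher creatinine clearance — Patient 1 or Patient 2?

Patient 1: CrCl = (140 − 28) × 120.2 / (72 × 2.81) × 0.85 = 13462.4 / 202.32 × 0.85 ≈ 56.6 mL/min
Patient 2: SCr = 359 / 88.4 = 4.061 mg/dL
Patient 2: CrCl = (140 − 52) × 93 / (72 × 4.061) × 0.85 = 8184.0 / 292.39 × 0.85 ≈ 23.8 mL/min
56.6 vs 23.8 mL/min → Patient 1 is higher.

Patient 1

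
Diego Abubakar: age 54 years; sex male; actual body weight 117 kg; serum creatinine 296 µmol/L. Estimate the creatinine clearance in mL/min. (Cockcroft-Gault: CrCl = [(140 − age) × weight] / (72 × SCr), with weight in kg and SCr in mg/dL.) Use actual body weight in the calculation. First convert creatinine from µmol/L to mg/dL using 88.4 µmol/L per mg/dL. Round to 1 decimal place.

41.7 mL/min

SCr = 296 / 88.4 = 3.348 mg/dL
CrCl = (140 − 54) × 117 / (72 × 3.348) = 10062.0 / 241.06 ≈ 41.7 mL/min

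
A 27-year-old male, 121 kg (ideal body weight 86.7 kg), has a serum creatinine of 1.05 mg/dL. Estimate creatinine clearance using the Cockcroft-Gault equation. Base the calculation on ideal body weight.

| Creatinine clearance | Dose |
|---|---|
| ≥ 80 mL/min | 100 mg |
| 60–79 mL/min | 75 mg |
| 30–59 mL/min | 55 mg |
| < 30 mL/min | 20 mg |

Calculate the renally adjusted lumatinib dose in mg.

CrCl = (140 − 27) × 86.7 / (72 × 1.05) = 9797.1 / 75.60 ≈ 129.6 mL/min
CrCl ≈ 130 mL/min → bracket ≥ 80 mL/min.
Dose for this bracket: 100 mg.

100 mg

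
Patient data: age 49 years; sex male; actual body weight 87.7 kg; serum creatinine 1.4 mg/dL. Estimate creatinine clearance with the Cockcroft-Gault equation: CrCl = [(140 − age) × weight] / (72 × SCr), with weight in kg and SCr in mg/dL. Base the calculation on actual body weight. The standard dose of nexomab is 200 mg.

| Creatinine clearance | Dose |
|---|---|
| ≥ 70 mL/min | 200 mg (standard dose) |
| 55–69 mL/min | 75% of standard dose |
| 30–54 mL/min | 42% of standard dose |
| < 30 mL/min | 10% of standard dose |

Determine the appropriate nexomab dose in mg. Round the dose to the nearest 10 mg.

200 mg

CrCl = (140 − 49) × 87.7 / (72 × 1.4) = 7980.7 / 100.80 ≈ 79.2 mL/min
CrCl ≈ 79 mL/min → bracket ≥ 70 mL/min.
100% of 200 mg = 200 mg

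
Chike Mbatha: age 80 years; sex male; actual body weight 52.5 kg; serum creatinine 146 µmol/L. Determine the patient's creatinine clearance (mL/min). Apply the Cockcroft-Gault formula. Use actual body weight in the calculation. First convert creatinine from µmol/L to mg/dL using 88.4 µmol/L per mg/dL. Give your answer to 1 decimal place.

SCr = 146 / 88.4 = 1.652 mg/dL
CrCl = (140 − 80) × 52.5 / (72 × 1.652) = 3150.0 / 118.94 ≈ 26.5 mL/min

26.5 mL/min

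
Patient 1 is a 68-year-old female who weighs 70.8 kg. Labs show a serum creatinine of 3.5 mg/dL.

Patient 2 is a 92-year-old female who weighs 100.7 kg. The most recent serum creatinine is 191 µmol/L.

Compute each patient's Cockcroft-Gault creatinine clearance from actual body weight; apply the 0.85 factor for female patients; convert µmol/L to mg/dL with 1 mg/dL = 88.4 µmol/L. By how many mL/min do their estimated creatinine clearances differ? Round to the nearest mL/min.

Patient 1: CrCl = (140 − 68) × 70.8 / (72 × 3.5) × 0.85 = 5097.6 / 252.00 × 0.85 ≈ 17.2 mL/min
Patient 2: SCr = 191 / 88.4 = 2.161 mg/dL
Patient 2: CrCl = (140 − 92) × 100.7 / (72 × 2.161) × 0.85 = 4833.6 / 155.59 × 0.85 ≈ 26.4 mL/min
|17.2 − 26.4| = 9.2 mL/min

9 mL/min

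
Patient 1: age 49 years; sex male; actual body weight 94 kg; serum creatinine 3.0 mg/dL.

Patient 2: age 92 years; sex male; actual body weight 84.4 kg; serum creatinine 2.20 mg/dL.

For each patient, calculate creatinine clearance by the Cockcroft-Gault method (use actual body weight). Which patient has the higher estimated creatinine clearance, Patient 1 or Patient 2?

Patient 1: CrCl = (140 − 49) × 94 / (72 × 3) = 8554.0 / 216.00 ≈ 39.6 mL/min
Patient 2: CrCl = (140 − 92) × 84.4 / (72 × 2.2) = 4051.2 / 158.40 ≈ 25.6 mL/min
39.6 vs 25.6 mL/min → Patient 1 is higher.

Patient 1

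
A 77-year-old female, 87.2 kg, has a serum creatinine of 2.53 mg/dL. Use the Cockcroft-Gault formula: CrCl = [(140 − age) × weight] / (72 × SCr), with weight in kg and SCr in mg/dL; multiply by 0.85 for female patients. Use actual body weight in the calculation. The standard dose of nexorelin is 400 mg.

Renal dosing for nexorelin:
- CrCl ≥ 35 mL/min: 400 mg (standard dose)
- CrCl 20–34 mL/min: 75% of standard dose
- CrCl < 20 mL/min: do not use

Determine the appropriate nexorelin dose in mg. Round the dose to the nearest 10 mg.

CrCl = (140 − 77) × 87.2 / (72 × 2.53) × 0.85 = 5493.6 / 182.16 × 0.85 ≈ 25.6 mL/min
CrCl ≈ 26 mL/min → bracket 20–34 mL/min.
75% of 400 mg = 300 mg

300 mg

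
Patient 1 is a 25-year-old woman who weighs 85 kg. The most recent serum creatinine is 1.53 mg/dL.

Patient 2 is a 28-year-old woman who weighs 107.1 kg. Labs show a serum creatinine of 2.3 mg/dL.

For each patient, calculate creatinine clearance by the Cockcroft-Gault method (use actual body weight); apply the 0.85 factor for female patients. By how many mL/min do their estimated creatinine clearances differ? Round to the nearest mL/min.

14 mL/min

Patient 1: CrCl = (140 − 25) × 85 / (72 × 1.53) × 0.85 = 9775.0 / 110.16 × 0.85 ≈ 75.4 mL/min
Patient 2: CrCl = (140 − 28) × 107.1 / (72 × 2.3) × 0.85 = 11995.2 / 165.60 × 0.85 ≈ 61.6 mL/min
|75.4 − 61.6| = 13.8 mL/min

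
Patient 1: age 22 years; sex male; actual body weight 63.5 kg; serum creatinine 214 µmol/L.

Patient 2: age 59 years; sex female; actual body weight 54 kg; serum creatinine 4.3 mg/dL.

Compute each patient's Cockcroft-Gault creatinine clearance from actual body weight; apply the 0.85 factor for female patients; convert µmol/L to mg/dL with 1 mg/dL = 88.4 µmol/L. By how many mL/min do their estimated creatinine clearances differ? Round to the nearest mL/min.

31 mL/min

Patient 1: SCr = 214 / 88.4 = 2.421 mg/dL
Patient 1: CrCl = (140 − 22) × 63.5 / (72 × 2.421) = 7493.0 / 174.31 ≈ 43.0 mL/min
Patient 2: CrCl = (140 − 59) × 54 / (72 × 4.3) × 0.85 = 4374.0 / 309.60 × 0.85 ≈ 12.0 mL/min
|43.0 − 12.0| = 31.0 mL/min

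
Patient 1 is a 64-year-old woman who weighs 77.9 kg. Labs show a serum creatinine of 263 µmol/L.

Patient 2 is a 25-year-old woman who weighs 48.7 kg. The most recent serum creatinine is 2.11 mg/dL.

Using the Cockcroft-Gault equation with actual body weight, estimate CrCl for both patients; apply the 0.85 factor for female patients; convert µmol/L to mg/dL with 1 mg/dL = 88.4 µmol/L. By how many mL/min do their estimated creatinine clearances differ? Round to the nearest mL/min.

8 mL/min

Patient 1: SCr = 263 / 88.4 = 2.975 mg/dL
Patient 1: CrCl = (140 − 64) × 77.9 / (72 × 2.975) × 0.85 = 5920.4 / 214.20 × 0.85 ≈ 23.5 mL/min
Patient 2: CrCl = (140 − 25) × 48.7 / (72 × 2.11) × 0.85 = 5600.5 / 151.92 × 0.85 ≈ 31.3 mL/min
|23.5 − 31.3| = 7.8 mL/min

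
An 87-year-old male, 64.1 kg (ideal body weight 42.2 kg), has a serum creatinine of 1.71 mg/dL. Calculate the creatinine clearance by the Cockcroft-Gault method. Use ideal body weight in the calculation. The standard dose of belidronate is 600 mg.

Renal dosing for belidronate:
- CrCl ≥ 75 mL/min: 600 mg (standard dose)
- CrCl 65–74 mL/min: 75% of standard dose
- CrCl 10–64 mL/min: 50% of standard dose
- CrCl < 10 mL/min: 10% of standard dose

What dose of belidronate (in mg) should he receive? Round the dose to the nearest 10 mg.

CrCl = (140 − 87) × 42.2 / (72 × 1.71) = 2236.6 / 123.12 ≈ 18.2 mL/min
CrCl ≈ 18 mL/min → bracket 10–64 mL/min.
50% of 600 mg = 300 mg

300 mg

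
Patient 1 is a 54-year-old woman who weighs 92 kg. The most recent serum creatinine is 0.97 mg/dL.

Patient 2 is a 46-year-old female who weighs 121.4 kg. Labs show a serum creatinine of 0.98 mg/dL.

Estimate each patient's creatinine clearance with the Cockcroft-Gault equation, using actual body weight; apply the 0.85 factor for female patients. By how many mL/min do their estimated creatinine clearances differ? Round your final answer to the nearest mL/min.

Patient 1: CrCl = (140 − 54) × 92 / (72 × 0.97) × 0.85 = 7912.0 / 69.84 × 0.85 ≈ 96.3 mL/min
Patient 2: CrCl = (140 − 46) × 121.4 / (72 × 0.98) × 0.85 = 11411.6 / 70.56 × 0.85 ≈ 137.5 mL/min
|96.3 − 137.5| = 41.2 mL/min

41 mL/min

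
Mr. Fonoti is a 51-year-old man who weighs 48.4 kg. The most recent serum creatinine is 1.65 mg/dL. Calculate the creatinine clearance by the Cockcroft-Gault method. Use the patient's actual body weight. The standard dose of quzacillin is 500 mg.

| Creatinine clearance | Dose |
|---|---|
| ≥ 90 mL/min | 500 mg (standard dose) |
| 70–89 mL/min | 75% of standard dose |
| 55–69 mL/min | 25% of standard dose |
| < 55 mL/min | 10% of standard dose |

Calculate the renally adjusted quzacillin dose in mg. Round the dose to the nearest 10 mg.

50 mg

CrCl = (140 − 51) × 48.4 / (72 × 1.65) = 4307.6 / 118.80 ≈ 36.3 mL/min
CrCl ≈ 36 mL/min → bracket < 55 mL/min.
10% of 500 mg = 50 mg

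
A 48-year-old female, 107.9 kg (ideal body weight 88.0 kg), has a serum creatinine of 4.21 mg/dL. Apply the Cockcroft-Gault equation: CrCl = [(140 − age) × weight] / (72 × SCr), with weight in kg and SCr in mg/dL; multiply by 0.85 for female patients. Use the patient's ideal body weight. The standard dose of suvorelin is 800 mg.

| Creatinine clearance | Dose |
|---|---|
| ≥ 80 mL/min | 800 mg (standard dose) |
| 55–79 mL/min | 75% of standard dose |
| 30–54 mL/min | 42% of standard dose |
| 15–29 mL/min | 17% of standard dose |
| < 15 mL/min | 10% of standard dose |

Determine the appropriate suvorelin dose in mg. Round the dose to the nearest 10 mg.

140 mg

CrCl = (140 − 48) × 88 / (72 × 4.21) × 0.85 = 8096.0 / 303.12 × 0.85 ≈ 22.7 mL/min
CrCl ≈ 23 mL/min → bracket 15–29 mL/min.
17% of 800 mg = 136 mg → 140 mg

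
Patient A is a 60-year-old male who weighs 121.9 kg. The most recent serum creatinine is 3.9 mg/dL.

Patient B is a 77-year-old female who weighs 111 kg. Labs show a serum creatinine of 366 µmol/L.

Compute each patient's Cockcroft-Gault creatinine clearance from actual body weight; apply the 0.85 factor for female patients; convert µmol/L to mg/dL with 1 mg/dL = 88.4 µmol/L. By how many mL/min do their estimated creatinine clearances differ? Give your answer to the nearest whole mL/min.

Patient A: CrCl = (140 − 60) × 121.9 / (72 × 3.9) = 9752.0 / 280.80 ≈ 34.7 mL/min
Patient B: SCr = 366 / 88.4 = 4.14 mg/dL
Patient B: CrCl = (140 − 77) × 111 / (72 × 4.14) × 0.85 = 6993.0 / 298.08 × 0.85 ≈ 19.9 mL/min
|34.7 − 19.9| = 14.8 mL/min

15 mL/min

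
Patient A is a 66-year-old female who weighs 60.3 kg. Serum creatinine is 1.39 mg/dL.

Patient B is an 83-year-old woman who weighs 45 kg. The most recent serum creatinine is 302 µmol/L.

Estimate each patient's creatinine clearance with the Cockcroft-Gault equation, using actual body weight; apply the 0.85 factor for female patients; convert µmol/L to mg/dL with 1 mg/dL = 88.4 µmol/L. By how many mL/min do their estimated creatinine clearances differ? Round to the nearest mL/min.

Patient A: CrCl = (140 − 66) × 60.3 / (72 × 1.39) × 0.85 = 4462.2 / 100.08 × 0.85 ≈ 37.9 mL/min
Patient B: SCr = 302 / 88.4 = 3.416 mg/dL
Patient B: CrCl = (140 − 83) × 45 / (72 × 3.416) × 0.85 = 2565.0 / 245.95 × 0.85 ≈ 8.9 mL/min
|37.9 − 8.9| = 29.0 mL/min

29 mL/min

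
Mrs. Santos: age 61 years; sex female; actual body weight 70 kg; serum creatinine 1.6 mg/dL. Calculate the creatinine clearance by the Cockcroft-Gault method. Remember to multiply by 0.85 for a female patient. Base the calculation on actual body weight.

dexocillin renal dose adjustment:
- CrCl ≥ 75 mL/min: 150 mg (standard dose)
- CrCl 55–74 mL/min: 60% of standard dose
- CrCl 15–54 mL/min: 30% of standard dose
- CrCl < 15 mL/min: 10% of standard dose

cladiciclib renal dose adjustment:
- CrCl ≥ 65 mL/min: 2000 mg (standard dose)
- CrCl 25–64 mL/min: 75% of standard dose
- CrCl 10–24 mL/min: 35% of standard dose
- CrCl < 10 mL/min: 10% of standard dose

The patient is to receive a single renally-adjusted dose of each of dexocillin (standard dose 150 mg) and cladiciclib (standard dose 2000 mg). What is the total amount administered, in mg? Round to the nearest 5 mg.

CrCl = (140 − 61) × 70 / (72 × 1.6) × 0.85 = 5530.0 / 115.20 × 0.85 ≈ 40.8 mL/min
CrCl ≈ 41 mL/min.
dexocillin: 15–54 mL/min → 30% of 150 mg = 45 mg.
cladiciclib: 25–64 mL/min → 75% of 2000 mg = 1500 mg.
Total = 45 + 1500 = 1545 mg.

1545 mg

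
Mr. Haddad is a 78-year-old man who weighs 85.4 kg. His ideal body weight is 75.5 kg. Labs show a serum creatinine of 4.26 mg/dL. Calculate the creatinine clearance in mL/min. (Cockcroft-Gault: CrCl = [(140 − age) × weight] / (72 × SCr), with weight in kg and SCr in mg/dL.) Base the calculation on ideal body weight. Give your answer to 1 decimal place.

CrCl = (140 − 78) × 75.5 / (72 × 4.26) = 4681.0 / 306.72 ≈ 15.3 mL/min

15.3 mL/min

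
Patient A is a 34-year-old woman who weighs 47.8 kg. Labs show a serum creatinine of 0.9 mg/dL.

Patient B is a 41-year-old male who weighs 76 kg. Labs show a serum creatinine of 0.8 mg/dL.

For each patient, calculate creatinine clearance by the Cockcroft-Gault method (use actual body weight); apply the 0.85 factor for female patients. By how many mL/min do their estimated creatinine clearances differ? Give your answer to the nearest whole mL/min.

Patient A: CrCl = (140 − 34) × 47.8 / (72 × 0.9) × 0.85 = 5066.8 / 64.80 × 0.85 ≈ 66.5 mL/min
Patient B: CrCl = (140 − 41) × 76 / (72 × 0.8) = 7524.0 / 57.60 ≈ 130.6 mL/min
|66.5 − 130.6| = 64.1 mL/min

64 mL/min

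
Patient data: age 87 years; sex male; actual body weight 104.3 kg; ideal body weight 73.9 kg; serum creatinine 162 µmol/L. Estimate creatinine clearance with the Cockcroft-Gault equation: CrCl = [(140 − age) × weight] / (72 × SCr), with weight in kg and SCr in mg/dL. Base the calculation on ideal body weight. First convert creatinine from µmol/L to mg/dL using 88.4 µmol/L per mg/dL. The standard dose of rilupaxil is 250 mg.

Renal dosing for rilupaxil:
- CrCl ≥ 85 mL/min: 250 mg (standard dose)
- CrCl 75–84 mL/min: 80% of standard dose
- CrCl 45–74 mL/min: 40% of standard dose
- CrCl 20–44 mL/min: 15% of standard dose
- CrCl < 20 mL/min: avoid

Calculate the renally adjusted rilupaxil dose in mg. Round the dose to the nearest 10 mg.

SCr = 162 / 88.4 = 1.833 mg/dL
CrCl = (140 − 87) × 73.9 / (72 × 1.833) = 3916.7 / 131.98 ≈ 29.7 mL/min
CrCl ≈ 30 mL/min → bracket 20–44 mL/min.
15% of 250 mg = 37.5 mg → 40 mg

40 mg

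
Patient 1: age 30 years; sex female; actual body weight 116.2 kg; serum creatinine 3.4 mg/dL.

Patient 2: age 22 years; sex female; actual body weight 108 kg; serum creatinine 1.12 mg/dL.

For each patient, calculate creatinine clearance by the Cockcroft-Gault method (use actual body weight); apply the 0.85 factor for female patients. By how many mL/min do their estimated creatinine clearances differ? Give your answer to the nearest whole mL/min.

Patient 1: CrCl = (140 − 30) × 116.2 / (72 × 3.4) × 0.85 = 12782.0 / 244.80 × 0.85 ≈ 44.4 mL/min
Patient 2: CrCl = (140 − 22) × 108 / (72 × 1.12) × 0.85 = 12744.0 / 80.64 × 0.85 ≈ 134.3 mL/min
|44.4 − 134.3| = 89.9 mL/min

90 mL/min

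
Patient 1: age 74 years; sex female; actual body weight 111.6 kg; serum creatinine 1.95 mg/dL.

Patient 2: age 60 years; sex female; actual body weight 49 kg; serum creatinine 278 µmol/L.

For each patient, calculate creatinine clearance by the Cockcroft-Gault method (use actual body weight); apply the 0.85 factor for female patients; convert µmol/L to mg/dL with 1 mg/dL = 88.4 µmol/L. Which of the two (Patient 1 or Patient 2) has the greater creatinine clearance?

Patient 1: CrCl = (140 − 74) × 111.6 / (72 × 1.95) × 0.85 = 7365.6 / 140.40 × 0.85 ≈ 44.6 mL/min
Patient 2: SCr = 278 / 88.4 = 3.145 mg/dL
Patient 2: CrCl = (140 − 60) × 49 / (72 × 3.145) × 0.85 = 3920.0 / 226.44 × 0.85 ≈ 14.7 mL/min
44.6 vs 14.7 mL/min → Patient 1 is higher.

Patient 1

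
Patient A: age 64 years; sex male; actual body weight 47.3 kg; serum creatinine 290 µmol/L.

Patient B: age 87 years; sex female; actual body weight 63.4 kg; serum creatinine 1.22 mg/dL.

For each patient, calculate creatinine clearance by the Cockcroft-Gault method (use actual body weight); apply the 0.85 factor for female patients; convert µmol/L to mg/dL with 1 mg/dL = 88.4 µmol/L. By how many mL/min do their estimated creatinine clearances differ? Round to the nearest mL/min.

Patient A: SCr = 290 / 88.4 = 3.281 mg/dL
Patient A: CrCl = (140 − 64) × 47.3 / (72 × 3.281) = 3594.8 / 236.23 ≈ 15.2 mL/min
Patient B: CrCl = (140 − 87) × 63.4 / (72 × 1.22) × 0.85 = 3360.2 / 87.84 × 0.85 ≈ 32.5 mL/min
|15.2 − 32.5| = 17.3 mL/min

17 mL/min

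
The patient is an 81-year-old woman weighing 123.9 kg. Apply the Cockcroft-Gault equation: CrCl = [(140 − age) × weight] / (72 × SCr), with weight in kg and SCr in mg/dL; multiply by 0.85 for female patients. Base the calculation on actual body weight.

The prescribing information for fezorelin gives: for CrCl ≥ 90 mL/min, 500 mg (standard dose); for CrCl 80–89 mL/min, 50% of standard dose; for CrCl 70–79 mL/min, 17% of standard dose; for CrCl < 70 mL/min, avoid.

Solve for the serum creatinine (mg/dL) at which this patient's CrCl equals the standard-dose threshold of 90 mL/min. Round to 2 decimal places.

Standard dose requires CrCl ≥ 90 mL/min.
Set (140 − 81) × 123.9 × 0.85 / (72 × SCr) = 90
SCr = (140 − 81) × 123.9 × 0.85 / (72 × 90) = 0.959 mg/dL

0.96 mg/dL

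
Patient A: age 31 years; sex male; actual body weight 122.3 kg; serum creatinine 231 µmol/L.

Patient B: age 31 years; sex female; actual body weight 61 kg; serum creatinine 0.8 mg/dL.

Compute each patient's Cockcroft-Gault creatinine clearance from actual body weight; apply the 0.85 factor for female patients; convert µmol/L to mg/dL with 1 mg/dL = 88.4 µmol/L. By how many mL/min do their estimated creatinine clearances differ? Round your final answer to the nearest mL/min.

Patient A: SCr = 231 / 88.4 = 2.613 mg/dL
Patient A: CrCl = (140 − 31) × 122.3 / (72 × 2.613) = 13330.7 / 188.14 ≈ 70.9 mL/min
Patient B: CrCl = (140 − 31) × 61 / (72 × 0.8) × 0.85 = 6649.0 / 57.60 × 0.85 ≈ 98.1 mL/min
|70.9 − 98.1| = 27.2 mL/min

27 mL/min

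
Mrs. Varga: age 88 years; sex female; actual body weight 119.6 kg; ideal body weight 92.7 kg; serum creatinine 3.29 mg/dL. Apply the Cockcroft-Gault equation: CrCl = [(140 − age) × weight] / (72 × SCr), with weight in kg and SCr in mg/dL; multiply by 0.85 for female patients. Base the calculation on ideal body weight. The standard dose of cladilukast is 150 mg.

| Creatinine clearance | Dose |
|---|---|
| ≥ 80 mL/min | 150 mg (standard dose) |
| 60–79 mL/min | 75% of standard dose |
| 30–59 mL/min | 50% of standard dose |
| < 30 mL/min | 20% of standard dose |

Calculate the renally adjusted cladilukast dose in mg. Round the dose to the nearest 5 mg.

CrCl = (140 − 88) × 92.7 / (72 × 3.29) × 0.85 = 4820.4 / 236.88 × 0.85 ≈ 17.3 mL/min
CrCl ≈ 17 mL/min → bracket < 30 mL/min.
20% of 150 mg = 30 mg

30 mg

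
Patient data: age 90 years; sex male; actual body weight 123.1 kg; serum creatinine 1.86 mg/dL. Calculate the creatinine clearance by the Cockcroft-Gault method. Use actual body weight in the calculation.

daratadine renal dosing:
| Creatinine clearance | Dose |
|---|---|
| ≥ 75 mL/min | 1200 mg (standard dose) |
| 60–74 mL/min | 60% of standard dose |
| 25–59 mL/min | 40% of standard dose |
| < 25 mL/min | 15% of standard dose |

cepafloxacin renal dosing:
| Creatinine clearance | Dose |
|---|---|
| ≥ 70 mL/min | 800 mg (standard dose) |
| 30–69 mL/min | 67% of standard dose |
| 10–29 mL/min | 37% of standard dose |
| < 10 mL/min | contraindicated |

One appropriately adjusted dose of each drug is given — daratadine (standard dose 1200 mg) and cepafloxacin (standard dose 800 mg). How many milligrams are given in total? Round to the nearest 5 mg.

CrCl = (140 − 90) × 123.1 / (72 × 1.86) = 6155.0 / 133.92 ≈ 46.0 mL/min
CrCl ≈ 46 mL/min.
daratadine: 25–59 mL/min → 40% of 1200 mg = 480 mg.
cepafloxacin: 30–69 mL/min → 67% of 800 mg = 536 mg.
Total = 480 + 536 = 1016 mg.

1015 mg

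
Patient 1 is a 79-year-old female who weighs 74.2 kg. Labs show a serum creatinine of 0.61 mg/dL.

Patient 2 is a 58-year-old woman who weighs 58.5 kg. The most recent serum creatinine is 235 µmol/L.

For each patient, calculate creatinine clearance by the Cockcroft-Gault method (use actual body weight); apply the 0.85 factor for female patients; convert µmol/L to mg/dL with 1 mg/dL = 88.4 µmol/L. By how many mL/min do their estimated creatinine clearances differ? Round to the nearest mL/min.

Patient 1: CrCl = (140 − 79) × 74.2 / (72 × 0.61) × 0.85 = 4526.2 / 43.92 × 0.85 ≈ 87.6 mL/min
Patient 2: SCr = 235 / 88.4 = 2.658 mg/dL
Patient 2: CrCl = (140 − 58) × 58.5 / (72 × 2.658) × 0.85 = 4797.0 / 191.38 × 0.85 ≈ 21.3 mL/min
|87.6 − 21.3| = 66.3 mL/min

66 mL/min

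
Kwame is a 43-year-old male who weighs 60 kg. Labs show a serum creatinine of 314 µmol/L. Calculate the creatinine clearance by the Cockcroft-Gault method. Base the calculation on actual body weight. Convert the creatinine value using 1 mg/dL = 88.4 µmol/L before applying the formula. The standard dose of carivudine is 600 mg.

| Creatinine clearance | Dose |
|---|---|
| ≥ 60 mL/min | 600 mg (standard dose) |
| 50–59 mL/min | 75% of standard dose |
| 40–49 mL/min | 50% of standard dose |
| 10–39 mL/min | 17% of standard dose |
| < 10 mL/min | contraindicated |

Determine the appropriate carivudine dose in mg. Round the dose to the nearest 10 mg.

SCr = 314 / 88.4 = 3.552 mg/dL
CrCl = (140 − 43) × 60 / (72 × 3.552) = 5820.0 / 255.74 ≈ 22.8 mL/min
CrCl ≈ 23 mL/min → bracket 10–39 mL/min.
17% of 600 mg = 102 mg → 100 mg

100 mg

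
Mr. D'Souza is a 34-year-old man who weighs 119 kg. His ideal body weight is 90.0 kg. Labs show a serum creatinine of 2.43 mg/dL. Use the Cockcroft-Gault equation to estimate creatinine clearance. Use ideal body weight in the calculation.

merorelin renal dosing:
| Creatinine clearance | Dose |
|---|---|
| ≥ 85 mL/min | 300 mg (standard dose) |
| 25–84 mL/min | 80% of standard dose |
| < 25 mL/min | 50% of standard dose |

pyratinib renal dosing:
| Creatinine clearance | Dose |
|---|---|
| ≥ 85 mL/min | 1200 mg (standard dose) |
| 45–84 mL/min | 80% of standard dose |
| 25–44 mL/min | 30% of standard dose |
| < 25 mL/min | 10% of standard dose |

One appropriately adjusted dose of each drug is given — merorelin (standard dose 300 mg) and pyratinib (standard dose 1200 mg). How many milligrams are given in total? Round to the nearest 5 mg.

CrCl = (140 − 34) × 90 / (72 × 2.43) = 9540.0 / 174.96 ≈ 54.5 mL/min
CrCl ≈ 55 mL/min.
merorelin: 25–84 mL/min → 80% of 300 mg = 240 mg.
pyratinib: 45–84 mL/min → 80% of 1200 mg = 960 mg.
Total = 240 + 960 = 1200 mg.

1200 mg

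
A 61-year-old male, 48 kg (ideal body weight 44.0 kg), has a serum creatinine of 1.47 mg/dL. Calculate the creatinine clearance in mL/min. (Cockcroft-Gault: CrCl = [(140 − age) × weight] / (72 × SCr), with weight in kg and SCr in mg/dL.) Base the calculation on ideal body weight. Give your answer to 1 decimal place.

32.8 mL/min

CrCl = (140 − 61) × 44 / (72 × 1.47) = 3476.0 / 105.84 ≈ 32.8 mL/min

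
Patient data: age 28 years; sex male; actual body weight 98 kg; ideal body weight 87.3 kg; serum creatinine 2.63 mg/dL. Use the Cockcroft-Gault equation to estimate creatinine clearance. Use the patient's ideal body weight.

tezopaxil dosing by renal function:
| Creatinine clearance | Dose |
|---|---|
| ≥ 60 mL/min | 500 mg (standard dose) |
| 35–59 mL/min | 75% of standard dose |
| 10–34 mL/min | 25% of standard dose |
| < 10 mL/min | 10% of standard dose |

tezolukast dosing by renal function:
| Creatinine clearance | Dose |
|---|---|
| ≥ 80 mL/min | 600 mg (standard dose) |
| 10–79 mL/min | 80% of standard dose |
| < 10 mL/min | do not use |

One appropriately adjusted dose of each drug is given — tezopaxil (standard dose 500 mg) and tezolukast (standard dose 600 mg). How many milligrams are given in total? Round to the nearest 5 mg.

CrCl = (140 − 28) × 87.3 / (72 × 2.63) = 9777.6 / 189.36 ≈ 51.6 mL/min
CrCl ≈ 52 mL/min.
tezopaxil: 35–59 mL/min → 75% of 500 mg = 375 mg.
tezolukast: 10–79 mL/min → 80% of 600 mg = 480 mg.
Total = 375 + 480 = 855 mg.

855 mg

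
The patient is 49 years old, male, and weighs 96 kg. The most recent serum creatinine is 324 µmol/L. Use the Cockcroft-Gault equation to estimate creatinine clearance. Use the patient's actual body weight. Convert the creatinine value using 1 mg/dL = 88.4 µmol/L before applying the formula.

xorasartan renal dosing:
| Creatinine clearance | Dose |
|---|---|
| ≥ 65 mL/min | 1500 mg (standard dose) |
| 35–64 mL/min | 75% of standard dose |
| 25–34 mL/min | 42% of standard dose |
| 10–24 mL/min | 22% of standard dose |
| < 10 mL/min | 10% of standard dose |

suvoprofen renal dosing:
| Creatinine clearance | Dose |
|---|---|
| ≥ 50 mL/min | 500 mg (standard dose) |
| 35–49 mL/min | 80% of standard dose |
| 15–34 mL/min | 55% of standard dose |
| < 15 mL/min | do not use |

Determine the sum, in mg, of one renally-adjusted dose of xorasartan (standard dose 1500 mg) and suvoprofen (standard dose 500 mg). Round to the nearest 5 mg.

SCr = 324 / 88.4 = 3.665 mg/dL
CrCl = (140 − 49) × 96 / (72 × 3.665) = 8736.0 / 263.88 ≈ 33.1 mL/min
CrCl ≈ 33 mL/min.
xorasartan: 25–34 mL/min → 42% of 1500 mg = 630 mg.
suvoprofen: 15–34 mL/min → 55% of 500 mg = 275 mg.
Total = 630 + 275 = 905 mg.

905 mg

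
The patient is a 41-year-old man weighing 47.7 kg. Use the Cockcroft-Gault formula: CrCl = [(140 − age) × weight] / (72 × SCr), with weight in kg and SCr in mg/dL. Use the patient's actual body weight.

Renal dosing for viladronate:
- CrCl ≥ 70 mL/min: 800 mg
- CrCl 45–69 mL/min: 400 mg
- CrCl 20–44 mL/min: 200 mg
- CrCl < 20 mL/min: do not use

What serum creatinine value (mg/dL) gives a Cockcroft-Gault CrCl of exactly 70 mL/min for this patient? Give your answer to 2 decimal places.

0.94 mg/dL

Standard dose requires CrCl ≥ 70 mL/min.
Set (140 − 41) × 47.7 / (72 × SCr) = 70
SCr = (140 − 41) × 47.7 / (72 × 70) = 0.937 mg/dL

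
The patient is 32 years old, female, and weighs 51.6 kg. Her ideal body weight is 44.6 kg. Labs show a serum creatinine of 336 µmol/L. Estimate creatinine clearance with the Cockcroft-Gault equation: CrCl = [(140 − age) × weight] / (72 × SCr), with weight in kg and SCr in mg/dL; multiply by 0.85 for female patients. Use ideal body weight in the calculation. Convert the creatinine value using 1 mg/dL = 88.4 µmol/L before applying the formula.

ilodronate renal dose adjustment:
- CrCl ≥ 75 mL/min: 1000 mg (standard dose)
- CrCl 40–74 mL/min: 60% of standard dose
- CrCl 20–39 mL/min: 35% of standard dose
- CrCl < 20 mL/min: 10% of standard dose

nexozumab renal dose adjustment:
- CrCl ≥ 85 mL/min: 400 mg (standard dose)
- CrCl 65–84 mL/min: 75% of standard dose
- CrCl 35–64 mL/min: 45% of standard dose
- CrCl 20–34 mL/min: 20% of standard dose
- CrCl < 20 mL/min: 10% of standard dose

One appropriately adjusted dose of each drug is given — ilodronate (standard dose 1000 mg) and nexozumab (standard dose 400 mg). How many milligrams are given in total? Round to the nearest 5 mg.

140 mg

SCr = 336 / 88.4 = 3.801 mg/dL
CrCl = (140 − 32) × 44.6 / (72 × 3.801) × 0.85 = 4816.8 / 273.67 × 0.85 ≈ 15.0 mL/min
CrCl ≈ 15 mL/min.
ilodronate: < 20 mL/min → 10% of 1000 mg = 100 mg.
nexozumab: < 20 mL/min → 10% of 400 mg = 40 mg.
Total = 100 + 40 = 140 mg.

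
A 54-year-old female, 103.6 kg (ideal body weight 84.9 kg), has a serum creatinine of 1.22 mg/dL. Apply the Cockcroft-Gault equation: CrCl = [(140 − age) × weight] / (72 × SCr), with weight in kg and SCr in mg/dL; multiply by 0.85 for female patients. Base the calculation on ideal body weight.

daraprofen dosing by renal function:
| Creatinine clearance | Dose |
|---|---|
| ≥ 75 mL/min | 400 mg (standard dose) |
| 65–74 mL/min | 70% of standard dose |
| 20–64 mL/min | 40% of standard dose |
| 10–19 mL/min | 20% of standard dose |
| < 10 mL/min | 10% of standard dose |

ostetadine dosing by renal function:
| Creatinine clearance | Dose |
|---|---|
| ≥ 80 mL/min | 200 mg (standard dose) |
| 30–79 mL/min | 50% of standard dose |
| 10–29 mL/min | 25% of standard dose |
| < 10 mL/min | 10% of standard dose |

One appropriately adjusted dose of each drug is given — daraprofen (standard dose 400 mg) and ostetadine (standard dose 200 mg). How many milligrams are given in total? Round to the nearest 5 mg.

CrCl = (140 − 54) × 84.9 / (72 × 1.22) × 0.85 = 7301.4 / 87.84 × 0.85 ≈ 70.7 mL/min
CrCl ≈ 71 mL/min.
daraprofen: 65–74 mL/min → 70% of 400 mg = 280 mg.
ostetadine: 30–79 mL/min → 50% of 200 mg = 100 mg.
Total = 280 + 100 = 380 mg.

380 mg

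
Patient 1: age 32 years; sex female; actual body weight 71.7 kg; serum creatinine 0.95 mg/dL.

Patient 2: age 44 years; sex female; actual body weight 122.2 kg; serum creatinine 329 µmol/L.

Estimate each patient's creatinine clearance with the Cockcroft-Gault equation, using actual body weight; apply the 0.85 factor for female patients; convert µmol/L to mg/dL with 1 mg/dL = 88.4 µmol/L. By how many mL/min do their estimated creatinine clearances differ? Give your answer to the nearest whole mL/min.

59 mL/min

Patient 1: CrCl = (140 − 32) × 71.7 / (72 × 0.95) × 0.85 = 7743.6 / 68.40 × 0.85 ≈ 96.2 mL/min
Patient 2: SCr = 329 / 88.4 = 3.722 mg/dL
Patient 2: CrCl = (140 − 44) × 122.2 / (72 × 3.722) × 0.85 = 11731.2 / 267.98 × 0.85 ≈ 37.2 mL/min
|96.2 − 37.2| = 59.0 mL/min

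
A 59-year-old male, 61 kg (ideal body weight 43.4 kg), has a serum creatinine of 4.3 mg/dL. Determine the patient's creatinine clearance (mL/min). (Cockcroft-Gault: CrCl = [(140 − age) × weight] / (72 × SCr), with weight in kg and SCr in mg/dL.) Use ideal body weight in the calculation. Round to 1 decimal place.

CrCl = (140 − 59) × 43.4 / (72 × 4.3) = 3515.4 / 309.60 ≈ 11.4 mL/min

11.4 mL/min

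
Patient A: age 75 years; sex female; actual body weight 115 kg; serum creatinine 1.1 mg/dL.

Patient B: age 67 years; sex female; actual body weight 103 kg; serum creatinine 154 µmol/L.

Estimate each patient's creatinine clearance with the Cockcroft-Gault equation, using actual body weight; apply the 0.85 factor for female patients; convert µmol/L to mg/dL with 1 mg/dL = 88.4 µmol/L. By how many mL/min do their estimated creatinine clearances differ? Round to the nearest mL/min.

Patient A: CrCl = (140 − 75) × 115 / (72 × 1.1) × 0.85 = 7475.0 / 79.20 × 0.85 ≈ 80.2 mL/min
Patient B: SCr = 154 / 88.4 = 1.742 mg/dL
Patient B: CrCl = (140 − 67) × 103 / (72 × 1.742) × 0.85 = 7519.0 / 125.42 × 0.85 ≈ 51.0 mL/min
|80.2 − 51.0| = 29.2 mL/min

29 mL/min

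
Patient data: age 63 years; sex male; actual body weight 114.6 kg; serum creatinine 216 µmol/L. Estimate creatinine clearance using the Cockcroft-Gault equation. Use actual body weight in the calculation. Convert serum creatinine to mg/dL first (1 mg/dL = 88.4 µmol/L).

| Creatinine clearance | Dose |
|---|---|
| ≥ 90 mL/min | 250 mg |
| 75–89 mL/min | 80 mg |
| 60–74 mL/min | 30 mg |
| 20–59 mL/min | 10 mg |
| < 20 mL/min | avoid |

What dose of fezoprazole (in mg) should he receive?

SCr = 216 / 88.4 = 2.443 mg/dL
CrCl = (140 − 63) × 114.6 / (72 × 2.443) = 8824.2 / 175.90 ≈ 50.2 mL/min
CrCl ≈ 50 mL/min → bracket 20–59 mL/min.
Dose for this bracket: 10 mg.

10 mg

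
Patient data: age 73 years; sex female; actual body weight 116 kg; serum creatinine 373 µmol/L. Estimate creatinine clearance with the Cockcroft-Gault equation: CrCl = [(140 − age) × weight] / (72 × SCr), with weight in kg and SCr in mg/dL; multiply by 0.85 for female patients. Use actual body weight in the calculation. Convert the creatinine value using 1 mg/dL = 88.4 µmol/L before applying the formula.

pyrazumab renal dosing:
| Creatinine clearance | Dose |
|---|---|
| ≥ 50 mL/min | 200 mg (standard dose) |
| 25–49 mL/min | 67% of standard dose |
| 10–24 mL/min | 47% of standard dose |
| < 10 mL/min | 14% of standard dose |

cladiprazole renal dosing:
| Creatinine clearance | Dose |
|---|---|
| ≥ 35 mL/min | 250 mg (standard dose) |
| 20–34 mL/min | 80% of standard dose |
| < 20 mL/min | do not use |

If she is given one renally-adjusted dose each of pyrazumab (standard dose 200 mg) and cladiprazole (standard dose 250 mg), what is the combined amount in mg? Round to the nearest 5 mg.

295 mg

SCr = 373 / 88.4 = 4.219 mg/dL
CrCl = (140 − 73) × 116 / (72 × 4.219) × 0.85 = 7772.0 / 303.77 × 0.85 ≈ 21.7 mL/min
CrCl ≈ 22 mL/min.
pyrazumab: 10–24 mL/min → 47% of 200 mg = 94 mg.
cladiprazole: 20–34 mL/min → 80% of 250 mg = 200 mg.
Total = 94 + 200 = 294 mg.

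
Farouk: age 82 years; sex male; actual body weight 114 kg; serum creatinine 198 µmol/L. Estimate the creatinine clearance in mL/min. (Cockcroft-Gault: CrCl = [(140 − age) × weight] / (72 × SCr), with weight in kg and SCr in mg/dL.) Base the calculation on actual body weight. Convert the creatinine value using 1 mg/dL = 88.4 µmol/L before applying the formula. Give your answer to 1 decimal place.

41.0 mL/min

SCr = 198 / 88.4 = 2.24 mg/dL
CrCl = (140 − 82) × 114 / (72 × 2.24) = 6612.0 / 161.28 ≈ 41.0 mL/min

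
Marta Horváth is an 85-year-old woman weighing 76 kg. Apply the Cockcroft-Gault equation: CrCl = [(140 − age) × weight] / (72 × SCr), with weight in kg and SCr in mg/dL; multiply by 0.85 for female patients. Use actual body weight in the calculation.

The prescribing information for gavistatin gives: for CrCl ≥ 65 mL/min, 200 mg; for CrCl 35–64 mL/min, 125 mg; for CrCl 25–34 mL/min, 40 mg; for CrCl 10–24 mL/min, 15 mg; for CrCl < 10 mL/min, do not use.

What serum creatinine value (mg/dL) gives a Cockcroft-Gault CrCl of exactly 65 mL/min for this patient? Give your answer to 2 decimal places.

Standard dose requires CrCl ≥ 65 mL/min.
Set (140 − 85) × 76 × 0.85 / (72 × SCr) = 65
SCr = (140 − 85) × 76 × 0.85 / (72 × 65) = 0.759 mg/dL

0.76 mg/dL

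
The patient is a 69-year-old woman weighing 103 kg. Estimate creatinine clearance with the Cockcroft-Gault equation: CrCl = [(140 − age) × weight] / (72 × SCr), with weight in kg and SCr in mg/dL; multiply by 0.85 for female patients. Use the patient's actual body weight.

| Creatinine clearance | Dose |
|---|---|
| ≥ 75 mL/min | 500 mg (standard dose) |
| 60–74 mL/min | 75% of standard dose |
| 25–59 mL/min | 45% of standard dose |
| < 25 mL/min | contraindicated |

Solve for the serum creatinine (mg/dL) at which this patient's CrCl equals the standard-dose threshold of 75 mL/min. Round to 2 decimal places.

Standard dose requires CrCl ≥ 75 mL/min.
Set (140 − 69) × 103 × 0.85 / (72 × SCr) = 75
SCr = (140 − 69) × 103 × 0.85 / (72 × 75) = 1.151 mg/dL

1.15 mg/dL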